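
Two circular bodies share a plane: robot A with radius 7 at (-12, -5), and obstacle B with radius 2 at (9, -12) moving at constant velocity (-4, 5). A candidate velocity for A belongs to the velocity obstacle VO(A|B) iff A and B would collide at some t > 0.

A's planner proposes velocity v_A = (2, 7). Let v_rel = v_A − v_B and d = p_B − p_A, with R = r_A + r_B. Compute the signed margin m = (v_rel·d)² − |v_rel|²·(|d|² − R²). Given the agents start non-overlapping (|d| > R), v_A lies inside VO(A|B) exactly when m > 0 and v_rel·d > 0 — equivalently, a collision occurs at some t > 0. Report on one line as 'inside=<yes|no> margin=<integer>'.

d = (21, -7),  |d|² = 490;  R = 7+2 = 9,  c = 490−9² = 409
v_rel = (6, 2),  |v_rel|² = 40;  v_rel·d = (6)·(21) + (2)·(-7) = 112
40·t² − 224·t + 409 = 0  ⇒  m = 112² − 40·409 = -3816
m = -3816 < 0,  v_rel·d = 112 > 0  ⇒  outside

inside=no margin=-3816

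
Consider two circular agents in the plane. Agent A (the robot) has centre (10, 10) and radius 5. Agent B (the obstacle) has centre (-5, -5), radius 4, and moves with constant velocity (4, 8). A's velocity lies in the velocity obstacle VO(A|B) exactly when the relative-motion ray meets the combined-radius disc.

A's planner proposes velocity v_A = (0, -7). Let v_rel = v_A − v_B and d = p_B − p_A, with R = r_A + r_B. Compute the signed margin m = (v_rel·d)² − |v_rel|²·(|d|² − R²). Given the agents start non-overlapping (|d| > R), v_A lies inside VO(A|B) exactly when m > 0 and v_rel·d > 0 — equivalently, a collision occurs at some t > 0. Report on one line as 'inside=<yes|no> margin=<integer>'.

d = (-15, -15),  |d|² = 450;  R = 5+4 = 9,  c = 450−9² = 369
v_rel = (-4, -15),  |v_rel|² = 241;  v_rel·d = (-4)·(-15) + (-15)·(-15) = 285
241·t² − 570·t + 369 = 0  ⇒  m = 285² − 241·369 = -7704
m = -7704 < 0,  v_rel·d = 285 > 0  ⇒  outside

inside=no margin=-7704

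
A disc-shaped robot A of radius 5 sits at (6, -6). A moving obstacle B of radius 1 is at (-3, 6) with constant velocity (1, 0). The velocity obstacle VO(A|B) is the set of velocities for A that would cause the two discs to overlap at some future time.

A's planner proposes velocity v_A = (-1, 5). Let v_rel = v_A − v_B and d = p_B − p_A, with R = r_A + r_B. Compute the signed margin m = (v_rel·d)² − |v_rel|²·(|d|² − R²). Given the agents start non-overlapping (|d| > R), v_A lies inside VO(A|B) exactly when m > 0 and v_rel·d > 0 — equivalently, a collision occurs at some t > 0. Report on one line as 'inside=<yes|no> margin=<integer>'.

d = (-9, 12),  |d|² = 225;  R = 5+1 = 6,  c = 225−6² = 189
v_rel = (-2, 5),  |v_rel|² = 29;  v_rel·d = (-2)·(-9) + (5)·(12) = 78
29·t² − 156·t + 189 = 0  ⇒  m = 78² − 29·189 = 603
m = 603 > 0,  v_rel·d = 78 > 0  ⇒  inside

inside=yes margin=603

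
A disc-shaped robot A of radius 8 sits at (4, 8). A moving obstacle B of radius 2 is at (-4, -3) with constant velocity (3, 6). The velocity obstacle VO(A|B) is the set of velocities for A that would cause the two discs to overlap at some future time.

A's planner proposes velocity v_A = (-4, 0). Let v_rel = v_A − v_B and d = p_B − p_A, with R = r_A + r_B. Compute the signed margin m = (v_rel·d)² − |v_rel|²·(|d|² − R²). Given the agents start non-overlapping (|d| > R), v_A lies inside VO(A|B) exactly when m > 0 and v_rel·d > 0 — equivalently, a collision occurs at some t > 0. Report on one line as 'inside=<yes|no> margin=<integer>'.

d = (-8, -11),  |d|² = 185;  R = 8+2 = 10,  c = 185−10² = 85
v_rel = (-7, -6),  |v_rel|² = 85;  v_rel·d = (-7)·(-8) + (-6)·(-11) = 122
85·t² − 244·t + 85 = 0  ⇒  m = 122² − 85·85 = 7659
m = 7659 > 0,  v_rel·d = 122 > 0  ⇒  inside

inside=yes margin=7659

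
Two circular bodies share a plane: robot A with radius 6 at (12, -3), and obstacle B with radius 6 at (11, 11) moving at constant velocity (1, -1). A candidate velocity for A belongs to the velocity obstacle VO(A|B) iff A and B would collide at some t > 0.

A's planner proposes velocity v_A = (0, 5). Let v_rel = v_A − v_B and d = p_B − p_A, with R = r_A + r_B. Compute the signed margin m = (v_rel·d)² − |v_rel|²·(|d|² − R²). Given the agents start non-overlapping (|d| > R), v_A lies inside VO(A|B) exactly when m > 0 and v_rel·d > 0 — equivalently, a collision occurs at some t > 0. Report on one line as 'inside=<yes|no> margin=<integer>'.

d = (-1, 14),  |d|² = 197;  R = 6+6 = 12,  c = 197−12² = 53
v_rel = (-1, 6),  |v_rel|² = 37;  v_rel·d = (-1)·(-1) + (6)·(14) = 85
37·t² − 170·t + 53 = 0  ⇒  m = 85² − 37·53 = 5264
m = 5264 > 0,  v_rel·d = 85 > 0  ⇒  inside

inside=yes margin=5264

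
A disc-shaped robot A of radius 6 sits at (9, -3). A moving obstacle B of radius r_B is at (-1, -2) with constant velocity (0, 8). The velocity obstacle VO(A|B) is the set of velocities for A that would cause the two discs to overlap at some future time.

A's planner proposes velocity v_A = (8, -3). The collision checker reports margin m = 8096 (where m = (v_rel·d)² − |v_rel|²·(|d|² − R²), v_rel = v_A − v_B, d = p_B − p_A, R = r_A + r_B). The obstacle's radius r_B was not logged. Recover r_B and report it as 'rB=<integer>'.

m = 8096
d = (-10, 1);  v_rel = (8, -11),  |v_rel|² = 185
v_rel×d = (8)·(1) − (-11)·(-10) = -102
since m = R²·185 − (-102)²:  R² = (10404 + 8096) / 185 = 100
R = √100 = 10  ⇒  r_B = 10 − 6 = 4

rB=4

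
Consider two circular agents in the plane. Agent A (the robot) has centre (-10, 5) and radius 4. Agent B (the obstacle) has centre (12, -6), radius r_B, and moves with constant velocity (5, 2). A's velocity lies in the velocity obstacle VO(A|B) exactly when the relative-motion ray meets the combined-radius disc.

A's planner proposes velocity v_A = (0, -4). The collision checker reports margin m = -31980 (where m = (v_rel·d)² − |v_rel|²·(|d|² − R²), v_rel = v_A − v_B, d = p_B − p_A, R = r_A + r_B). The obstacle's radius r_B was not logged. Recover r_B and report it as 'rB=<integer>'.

m = -31980
d = (22, -11);  v_rel = (-5, -6),  |v_rel|² = 61
v_rel×d = (-5)·(-11) − (-6)·(22) = 187
since m = R²·61 − 187²:  R² = (34969 + -31980) / 61 = 49
R = √49 = 7  ⇒  r_B = 7 − 4 = 3

rB=3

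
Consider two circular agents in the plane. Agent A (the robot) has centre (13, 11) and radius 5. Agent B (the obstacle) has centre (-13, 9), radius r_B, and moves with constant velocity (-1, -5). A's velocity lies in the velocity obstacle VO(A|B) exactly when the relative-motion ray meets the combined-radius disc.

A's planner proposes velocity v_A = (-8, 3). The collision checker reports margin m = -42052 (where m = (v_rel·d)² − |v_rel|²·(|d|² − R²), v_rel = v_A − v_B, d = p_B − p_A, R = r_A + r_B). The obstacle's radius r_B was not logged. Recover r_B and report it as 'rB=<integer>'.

m = -42052
d = (-26, -2);  v_rel = (-7, 8),  |v_rel|² = 113
v_rel×d = (-7)·(-2) − (8)·(-26) = 222
since m = R²·113 − 222²:  R² = (49284 + -42052) / 113 = 64
R = √64 = 8  ⇒  r_B = 8 − 5 = 3

rB=3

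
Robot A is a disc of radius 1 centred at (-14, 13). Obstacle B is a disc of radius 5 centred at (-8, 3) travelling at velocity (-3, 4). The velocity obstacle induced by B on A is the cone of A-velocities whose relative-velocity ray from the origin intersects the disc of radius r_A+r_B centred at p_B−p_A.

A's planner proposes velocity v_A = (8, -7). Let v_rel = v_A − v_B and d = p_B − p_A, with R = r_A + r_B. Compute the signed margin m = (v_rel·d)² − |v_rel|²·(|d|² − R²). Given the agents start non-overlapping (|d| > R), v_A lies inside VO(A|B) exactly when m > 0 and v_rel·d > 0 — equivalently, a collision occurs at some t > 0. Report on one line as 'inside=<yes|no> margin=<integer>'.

d = (6, -10),  |d|² = 136;  R = 1+5 = 6,  c = 136−6² = 100
v_rel = (11, -11),  |v_rel|² = 242;  v_rel·d = (11)·(6) + (-11)·(-10) = 176
242·t² − 352·t + 100 = 0  ⇒  m = 176² − 242·100 = 6776
m = 6776 > 0,  v_rel·d = 176 > 0  ⇒  inside

inside=yes margin=6776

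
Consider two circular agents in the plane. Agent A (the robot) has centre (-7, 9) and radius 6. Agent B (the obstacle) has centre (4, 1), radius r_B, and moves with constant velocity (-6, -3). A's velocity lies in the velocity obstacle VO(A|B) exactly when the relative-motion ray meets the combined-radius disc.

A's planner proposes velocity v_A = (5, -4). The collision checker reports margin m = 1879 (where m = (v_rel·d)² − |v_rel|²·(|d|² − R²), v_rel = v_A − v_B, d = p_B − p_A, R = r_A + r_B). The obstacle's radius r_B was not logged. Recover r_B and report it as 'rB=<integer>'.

m = 1879
d = (11, -8);  v_rel = (11, -1),  |v_rel|² = 122
v_rel×d = (11)·(-8) − (-1)·(11) = -77
since m = R²·122 − (-77)²:  R² = (5929 + 1879) / 122 = 64
R = √64 = 8  ⇒  r_B = 8 − 6 = 2

rB=2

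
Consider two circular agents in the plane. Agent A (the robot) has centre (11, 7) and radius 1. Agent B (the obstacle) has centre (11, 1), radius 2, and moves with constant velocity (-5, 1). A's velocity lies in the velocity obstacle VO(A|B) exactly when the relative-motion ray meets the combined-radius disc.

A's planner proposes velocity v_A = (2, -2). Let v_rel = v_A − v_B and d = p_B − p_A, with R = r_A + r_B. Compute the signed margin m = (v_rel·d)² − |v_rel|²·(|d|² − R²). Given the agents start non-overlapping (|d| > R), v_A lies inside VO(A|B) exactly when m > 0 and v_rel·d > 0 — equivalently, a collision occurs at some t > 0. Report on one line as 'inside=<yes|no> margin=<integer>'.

d = (0, -6),  |d|² = 36;  R = 1+2 = 3,  c = 36−3² = 27
v_rel = (7, -3),  |v_rel|² = 58;  v_rel·d = (7)·(0) + (-3)·(-6) = 18
58·t² − 36·t + 27 = 0  ⇒  m = 18² − 58·27 = -1242
m = -1242 < 0,  v_rel·d = 18 > 0  ⇒  outside

inside=no margin=-1242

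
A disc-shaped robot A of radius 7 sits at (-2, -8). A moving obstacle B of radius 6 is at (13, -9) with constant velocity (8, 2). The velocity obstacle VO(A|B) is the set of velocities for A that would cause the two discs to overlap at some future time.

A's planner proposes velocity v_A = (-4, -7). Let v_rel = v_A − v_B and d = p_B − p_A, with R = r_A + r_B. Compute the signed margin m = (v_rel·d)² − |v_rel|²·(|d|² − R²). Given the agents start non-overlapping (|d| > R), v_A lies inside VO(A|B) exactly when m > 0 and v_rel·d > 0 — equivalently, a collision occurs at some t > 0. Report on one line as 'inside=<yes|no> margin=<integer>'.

d = (15, -1),  |d|² = 226;  R = 7+6 = 13,  c = 226−13² = 57
v_rel = (-12, -9),  |v_rel|² = 225;  v_rel·d = (-12)·(15) + (-9)·(-1) = -171
225·t² + 342·t + 57 = 0  ⇒  m = (-171)² − 225·57 = 16416
m = 16416 > 0,  v_rel·d = -171 < 0  ⇒  outside

inside=no margin=16416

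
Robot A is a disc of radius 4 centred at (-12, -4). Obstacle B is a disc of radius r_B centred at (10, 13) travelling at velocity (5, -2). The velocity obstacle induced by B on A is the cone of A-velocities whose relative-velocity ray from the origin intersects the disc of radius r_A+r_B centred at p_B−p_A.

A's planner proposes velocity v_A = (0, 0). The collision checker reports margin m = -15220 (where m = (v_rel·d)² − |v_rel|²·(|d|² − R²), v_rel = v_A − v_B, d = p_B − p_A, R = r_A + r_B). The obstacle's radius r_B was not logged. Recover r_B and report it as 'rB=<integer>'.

m = -15220
d = (22, 17);  v_rel = (-5, 2),  |v_rel|² = 29
v_rel×d = (-5)·(17) − (2)·(22) = -129
since m = R²·29 − (-129)²:  R² = (16641 + -15220) / 29 = 49
R = √49 = 7  ⇒  r_B = 7 − 4 = 3

rB=3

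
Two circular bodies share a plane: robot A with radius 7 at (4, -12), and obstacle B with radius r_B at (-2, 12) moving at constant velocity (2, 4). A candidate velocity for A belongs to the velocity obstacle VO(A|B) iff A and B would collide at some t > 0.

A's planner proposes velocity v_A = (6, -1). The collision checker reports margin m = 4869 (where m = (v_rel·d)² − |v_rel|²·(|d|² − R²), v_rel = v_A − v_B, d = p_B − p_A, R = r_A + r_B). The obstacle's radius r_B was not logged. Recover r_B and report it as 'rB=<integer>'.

m = 4869
d = (-6, 24);  v_rel = (4, -5),  |v_rel|² = 41
v_rel×d = (4)·(24) − (-5)·(-6) = 66
since m = R²·41 − 66²:  R² = (4356 + 4869) / 41 = 225
R = √225 = 15  ⇒  r_B = 15 − 7 = 8

rB=8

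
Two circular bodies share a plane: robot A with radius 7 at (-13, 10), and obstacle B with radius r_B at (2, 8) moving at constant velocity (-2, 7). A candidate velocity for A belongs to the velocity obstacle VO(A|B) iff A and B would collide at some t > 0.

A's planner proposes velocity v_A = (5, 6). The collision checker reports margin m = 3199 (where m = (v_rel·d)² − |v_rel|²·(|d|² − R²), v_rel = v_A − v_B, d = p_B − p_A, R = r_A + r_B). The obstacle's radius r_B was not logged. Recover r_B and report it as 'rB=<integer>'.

m = 3199
d = (15, -2);  v_rel = (7, -1),  |v_rel|² = 50
v_rel×d = (7)·(-2) − (-1)·(15) = 1
since m = R²·50 − 1²:  R² = (1 + 3199) / 50 = 64
R = √64 = 8  ⇒  r_B = 8 − 7 = 1

rB=1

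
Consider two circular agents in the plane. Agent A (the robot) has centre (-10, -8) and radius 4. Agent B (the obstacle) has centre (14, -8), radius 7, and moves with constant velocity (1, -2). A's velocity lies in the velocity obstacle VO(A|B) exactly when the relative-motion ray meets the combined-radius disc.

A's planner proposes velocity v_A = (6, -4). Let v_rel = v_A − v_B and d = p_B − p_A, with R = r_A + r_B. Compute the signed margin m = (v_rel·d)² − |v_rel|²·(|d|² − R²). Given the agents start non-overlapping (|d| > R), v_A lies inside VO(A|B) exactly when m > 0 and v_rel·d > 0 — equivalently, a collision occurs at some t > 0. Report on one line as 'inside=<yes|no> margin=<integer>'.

d = (24, 0),  |d|² = 576;  R = 4+7 = 11,  c = 576−11² = 455
v_rel = (5, -2),  |v_rel|² = 29;  v_rel·d = (5)·(24) + (-2)·(0) = 120
29·t² − 240·t + 455 = 0  ⇒  m = 120² − 29·455 = 1205
m = 1205 > 0,  v_rel·d = 120 > 0  ⇒  inside

inside=yes margin=1205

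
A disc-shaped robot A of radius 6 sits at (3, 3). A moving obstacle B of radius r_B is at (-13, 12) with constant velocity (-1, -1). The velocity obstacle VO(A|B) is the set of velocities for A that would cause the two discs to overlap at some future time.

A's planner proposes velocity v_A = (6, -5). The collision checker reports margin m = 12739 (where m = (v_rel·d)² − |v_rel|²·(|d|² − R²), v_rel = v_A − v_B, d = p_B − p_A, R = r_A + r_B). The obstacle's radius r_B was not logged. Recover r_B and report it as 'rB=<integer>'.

m = 12739
d = (-16, 9);  v_rel = (7, -4),  |v_rel|² = 65
v_rel×d = (7)·(9) − (-4)·(-16) = -1
since m = R²·65 − (-1)²:  R² = (1 + 12739) / 65 = 196
R = √196 = 14  ⇒  r_B = 14 − 6 = 8

rB=8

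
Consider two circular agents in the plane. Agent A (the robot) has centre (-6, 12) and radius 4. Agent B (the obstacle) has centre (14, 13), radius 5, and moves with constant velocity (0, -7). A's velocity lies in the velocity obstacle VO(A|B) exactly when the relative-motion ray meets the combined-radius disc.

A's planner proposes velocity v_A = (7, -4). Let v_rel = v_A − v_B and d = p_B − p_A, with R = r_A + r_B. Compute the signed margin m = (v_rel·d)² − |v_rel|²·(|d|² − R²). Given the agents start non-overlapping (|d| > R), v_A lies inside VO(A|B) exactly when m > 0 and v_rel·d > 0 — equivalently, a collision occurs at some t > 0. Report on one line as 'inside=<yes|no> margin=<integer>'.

d = (20, 1),  |d|² = 401;  R = 4+5 = 9,  c = 401−9² = 320
v_rel = (7, 3),  |v_rel|² = 58;  v_rel·d = (7)·(20) + (3)·(1) = 143
58·t² − 286·t + 320 = 0  ⇒  m = 143² − 58·320 = 1889
m = 1889 > 0,  v_rel·d = 143 > 0  ⇒  inside

inside=yes margin=1889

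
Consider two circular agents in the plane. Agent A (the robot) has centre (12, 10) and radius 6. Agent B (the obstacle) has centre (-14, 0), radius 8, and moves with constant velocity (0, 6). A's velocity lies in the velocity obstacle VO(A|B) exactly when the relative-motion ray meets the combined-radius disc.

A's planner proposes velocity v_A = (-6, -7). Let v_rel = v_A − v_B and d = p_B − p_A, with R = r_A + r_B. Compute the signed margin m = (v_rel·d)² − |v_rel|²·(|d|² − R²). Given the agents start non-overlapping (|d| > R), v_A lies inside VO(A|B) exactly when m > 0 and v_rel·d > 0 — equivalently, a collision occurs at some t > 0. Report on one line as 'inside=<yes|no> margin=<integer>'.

d = (-26, -10),  |d|² = 776;  R = 6+8 = 14,  c = 776−14² = 580
v_rel = (-6, -13),  |v_rel|² = 205;  v_rel·d = (-6)·(-26) + (-13)·(-10) = 286
205·t² − 572·t + 580 = 0  ⇒  m = 286² − 205·580 = -37104
m = -37104 < 0,  v_rel·d = 286 > 0  ⇒  outside

inside=no margin=-37104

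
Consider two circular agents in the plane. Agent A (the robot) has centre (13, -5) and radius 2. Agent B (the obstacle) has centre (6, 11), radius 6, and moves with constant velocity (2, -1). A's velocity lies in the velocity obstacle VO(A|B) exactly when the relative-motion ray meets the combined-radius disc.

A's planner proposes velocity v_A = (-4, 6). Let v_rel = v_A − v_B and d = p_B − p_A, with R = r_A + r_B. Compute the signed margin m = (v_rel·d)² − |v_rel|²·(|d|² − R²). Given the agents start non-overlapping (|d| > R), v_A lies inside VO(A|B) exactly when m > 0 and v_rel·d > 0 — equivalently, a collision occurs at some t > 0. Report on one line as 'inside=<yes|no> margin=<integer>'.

d = (-7, 16),  |d|² = 305;  R = 2+6 = 8,  c = 305−8² = 241
v_rel = (-6, 7),  |v_rel|² = 85;  v_rel·d = (-6)·(-7) + (7)·(16) = 154
85·t² − 308·t + 241 = 0  ⇒  m = 154² − 85·241 = 3231
m = 3231 > 0,  v_rel·d = 154 > 0  ⇒  inside

inside=yes margin=3231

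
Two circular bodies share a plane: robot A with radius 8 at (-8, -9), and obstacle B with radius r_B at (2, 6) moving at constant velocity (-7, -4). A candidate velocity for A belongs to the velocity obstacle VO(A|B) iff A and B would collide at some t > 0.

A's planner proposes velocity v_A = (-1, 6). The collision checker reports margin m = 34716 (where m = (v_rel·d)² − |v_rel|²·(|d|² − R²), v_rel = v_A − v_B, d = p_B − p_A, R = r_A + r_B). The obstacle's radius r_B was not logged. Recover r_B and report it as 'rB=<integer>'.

m = 34716
d = (10, 15);  v_rel = (6, 10),  |v_rel|² = 136
v_rel×d = (6)·(15) − (10)·(10) = -10
since m = R²·136 − (-10)²:  R² = (100 + 34716) / 136 = 256
R = √256 = 16  ⇒  r_B = 16 − 8 = 8

rB=8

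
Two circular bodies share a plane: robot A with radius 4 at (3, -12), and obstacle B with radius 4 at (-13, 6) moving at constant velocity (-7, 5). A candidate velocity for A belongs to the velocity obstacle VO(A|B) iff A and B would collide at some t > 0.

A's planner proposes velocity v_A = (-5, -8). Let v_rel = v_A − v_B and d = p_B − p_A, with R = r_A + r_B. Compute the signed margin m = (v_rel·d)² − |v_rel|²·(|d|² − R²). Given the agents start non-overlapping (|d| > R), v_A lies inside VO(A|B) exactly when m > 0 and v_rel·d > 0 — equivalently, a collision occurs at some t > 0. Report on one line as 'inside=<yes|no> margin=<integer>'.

d = (-16, 18),  |d|² = 580;  R = 4+4 = 8,  c = 580−8² = 516
v_rel = (2, -13),  |v_rel|² = 173;  v_rel·d = (2)·(-16) + (-13)·(18) = -266
173·t² + 532·t + 516 = 0  ⇒  m = (-266)² − 173·516 = -18512
m = -18512 < 0,  v_rel·d = -266 < 0  ⇒  outside

inside=no margin=-18512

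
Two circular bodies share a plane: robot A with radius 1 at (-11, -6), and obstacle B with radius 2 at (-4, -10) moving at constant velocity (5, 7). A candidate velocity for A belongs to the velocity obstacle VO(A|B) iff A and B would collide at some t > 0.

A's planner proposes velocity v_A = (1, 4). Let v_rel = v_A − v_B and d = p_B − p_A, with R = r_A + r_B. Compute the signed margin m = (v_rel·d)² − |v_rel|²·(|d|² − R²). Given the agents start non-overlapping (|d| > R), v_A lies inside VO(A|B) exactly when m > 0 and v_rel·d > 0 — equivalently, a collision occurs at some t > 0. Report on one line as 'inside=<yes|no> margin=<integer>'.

d = (7, -4),  |d|² = 65;  R = 1+2 = 3,  c = 65−3² = 56
v_rel = (-4, -3),  |v_rel|² = 25;  v_rel·d = (-4)·(7) + (-3)·(-4) = -16
25·t² + 32·t + 56 = 0  ⇒  m = (-16)² − 25·56 = -1144
m = -1144 < 0,  v_rel·d = -16 < 0  ⇒  outside

inside=no margin=-1144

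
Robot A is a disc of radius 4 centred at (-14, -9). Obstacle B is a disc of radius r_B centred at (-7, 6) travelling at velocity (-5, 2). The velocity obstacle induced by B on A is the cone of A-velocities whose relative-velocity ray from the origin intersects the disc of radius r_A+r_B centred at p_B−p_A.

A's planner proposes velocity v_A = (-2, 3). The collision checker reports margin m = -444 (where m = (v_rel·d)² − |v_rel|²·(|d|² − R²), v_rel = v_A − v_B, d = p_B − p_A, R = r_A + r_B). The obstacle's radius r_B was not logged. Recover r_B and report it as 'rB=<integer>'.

m = -444
d = (7, 15);  v_rel = (3, 1),  |v_rel|² = 10
v_rel×d = (3)·(15) − (1)·(7) = 38
since m = R²·10 − 38²:  R² = (1444 + -444) / 10 = 100
R = √100 = 10  ⇒  r_B = 10 − 4 = 6

rB=6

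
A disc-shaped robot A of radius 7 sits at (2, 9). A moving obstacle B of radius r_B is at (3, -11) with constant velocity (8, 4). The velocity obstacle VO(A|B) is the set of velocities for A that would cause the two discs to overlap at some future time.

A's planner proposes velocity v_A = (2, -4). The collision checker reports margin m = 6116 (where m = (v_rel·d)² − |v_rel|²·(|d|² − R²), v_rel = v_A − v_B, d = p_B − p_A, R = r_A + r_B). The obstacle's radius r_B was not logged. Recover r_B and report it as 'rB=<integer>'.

m = 6116
d = (1, -20);  v_rel = (-6, -8),  |v_rel|² = 100
v_rel×d = (-6)·(-20) − (-8)·(1) = 128
since m = R²·100 − 128²:  R² = (16384 + 6116) / 100 = 225
R = √225 = 15  ⇒  r_B = 15 − 7 = 8

rB=8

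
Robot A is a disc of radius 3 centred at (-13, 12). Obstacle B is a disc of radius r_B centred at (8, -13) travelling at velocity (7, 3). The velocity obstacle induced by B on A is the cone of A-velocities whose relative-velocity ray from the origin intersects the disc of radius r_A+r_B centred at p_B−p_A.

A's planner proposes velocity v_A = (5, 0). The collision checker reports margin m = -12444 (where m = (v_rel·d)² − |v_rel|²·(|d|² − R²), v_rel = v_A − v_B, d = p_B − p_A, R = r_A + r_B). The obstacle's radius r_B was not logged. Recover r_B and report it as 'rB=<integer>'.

m = -12444
d = (21, -25);  v_rel = (-2, -3),  |v_rel|² = 13
v_rel×d = (-2)·(-25) − (-3)·(21) = 113
since m = R²·13 − 113²:  R² = (12769 + -12444) / 13 = 25
R = √25 = 5  ⇒  r_B = 5 − 3 = 2

rB=2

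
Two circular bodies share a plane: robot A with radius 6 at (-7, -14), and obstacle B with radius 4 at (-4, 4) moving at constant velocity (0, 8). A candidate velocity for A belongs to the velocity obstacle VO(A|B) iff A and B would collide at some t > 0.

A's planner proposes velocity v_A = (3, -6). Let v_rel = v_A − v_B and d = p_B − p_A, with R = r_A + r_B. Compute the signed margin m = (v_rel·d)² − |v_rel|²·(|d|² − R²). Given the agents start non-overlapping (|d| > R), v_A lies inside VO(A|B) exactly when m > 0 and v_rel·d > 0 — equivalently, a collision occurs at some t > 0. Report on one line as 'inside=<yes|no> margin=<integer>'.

d = (3, 18),  |d|² = 333;  R = 6+4 = 10,  c = 333−10² = 233
v_rel = (3, -14),  |v_rel|² = 205;  v_rel·d = (3)·(3) + (-14)·(18) = -243
205·t² + 486·t + 233 = 0  ⇒  m = (-243)² − 205·233 = 11284
m = 11284 > 0,  v_rel·d = -243 < 0  ⇒  outside

inside=no margin=11284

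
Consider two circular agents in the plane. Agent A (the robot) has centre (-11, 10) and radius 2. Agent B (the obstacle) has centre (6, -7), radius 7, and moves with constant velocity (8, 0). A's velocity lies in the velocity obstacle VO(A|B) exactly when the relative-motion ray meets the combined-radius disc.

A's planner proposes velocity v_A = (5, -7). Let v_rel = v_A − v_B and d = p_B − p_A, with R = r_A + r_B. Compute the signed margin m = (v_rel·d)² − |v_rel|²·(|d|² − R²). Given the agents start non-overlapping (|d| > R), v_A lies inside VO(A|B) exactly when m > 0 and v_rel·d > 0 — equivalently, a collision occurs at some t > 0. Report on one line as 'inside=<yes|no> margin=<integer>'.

d = (17, -17),  |d|² = 578;  R = 2+7 = 9,  c = 578−9² = 497
v_rel = (-3, -7),  |v_rel|² = 58;  v_rel·d = (-3)·(17) + (-7)·(-17) = 68
58·t² − 136·t + 497 = 0  ⇒  m = 68² − 58·497 = -24202
m = -24202 < 0,  v_rel·d = 68 > 0  ⇒  outside

inside=no margin=-24202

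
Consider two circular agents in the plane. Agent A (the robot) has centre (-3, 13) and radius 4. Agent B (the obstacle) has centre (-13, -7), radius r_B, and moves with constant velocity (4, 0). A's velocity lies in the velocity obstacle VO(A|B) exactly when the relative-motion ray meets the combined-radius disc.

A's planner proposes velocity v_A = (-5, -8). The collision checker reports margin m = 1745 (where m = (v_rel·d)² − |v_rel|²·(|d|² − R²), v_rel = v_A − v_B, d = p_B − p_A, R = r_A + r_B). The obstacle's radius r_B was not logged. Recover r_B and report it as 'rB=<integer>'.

m = 1745
d = (-10, -20);  v_rel = (-9, -8),  |v_rel|² = 145
v_rel×d = (-9)·(-20) − (-8)·(-10) = 100
since m = R²·145 − 100²:  R² = (10000 + 1745) / 145 = 81
R = √81 = 9  ⇒  r_B = 9 − 4 = 5

rB=5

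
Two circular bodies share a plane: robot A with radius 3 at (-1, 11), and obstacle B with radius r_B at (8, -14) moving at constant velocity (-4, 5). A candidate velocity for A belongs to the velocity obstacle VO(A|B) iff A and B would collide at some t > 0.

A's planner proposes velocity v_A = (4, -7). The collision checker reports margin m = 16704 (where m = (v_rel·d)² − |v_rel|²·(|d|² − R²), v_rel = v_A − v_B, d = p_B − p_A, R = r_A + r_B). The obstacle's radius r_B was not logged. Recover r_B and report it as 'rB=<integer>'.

m = 16704
d = (9, -25);  v_rel = (8, -12),  |v_rel|² = 208
v_rel×d = (8)·(-25) − (-12)·(9) = -92
since m = R²·208 − (-92)²:  R² = (8464 + 16704) / 208 = 121
R = √121 = 11  ⇒  r_B = 11 − 3 = 8

rB=8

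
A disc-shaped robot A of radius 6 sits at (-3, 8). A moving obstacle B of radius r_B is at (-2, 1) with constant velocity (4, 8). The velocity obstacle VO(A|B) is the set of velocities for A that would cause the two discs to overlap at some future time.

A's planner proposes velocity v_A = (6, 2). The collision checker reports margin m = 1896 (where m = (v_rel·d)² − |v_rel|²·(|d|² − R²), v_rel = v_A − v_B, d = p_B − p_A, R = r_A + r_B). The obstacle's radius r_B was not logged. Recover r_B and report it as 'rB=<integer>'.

m = 1896
d = (1, -7);  v_rel = (2, -6),  |v_rel|² = 40
v_rel×d = (2)·(-7) − (-6)·(1) = -8
since m = R²·40 − (-8)²:  R² = (64 + 1896) / 40 = 49
R = √49 = 7  ⇒  r_B = 7 − 6 = 1

rB=1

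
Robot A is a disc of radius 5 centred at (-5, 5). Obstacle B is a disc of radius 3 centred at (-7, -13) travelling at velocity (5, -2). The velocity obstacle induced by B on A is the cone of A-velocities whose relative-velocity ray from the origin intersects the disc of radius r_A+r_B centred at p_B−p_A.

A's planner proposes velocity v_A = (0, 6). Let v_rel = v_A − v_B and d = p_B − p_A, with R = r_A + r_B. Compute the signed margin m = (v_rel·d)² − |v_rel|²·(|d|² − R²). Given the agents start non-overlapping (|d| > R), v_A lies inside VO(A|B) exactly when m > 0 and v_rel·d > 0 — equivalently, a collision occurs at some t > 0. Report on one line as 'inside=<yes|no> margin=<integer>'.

d = (-2, -18),  |d|² = 328;  R = 5+3 = 8,  c = 328−8² = 264
v_rel = (-5, 8),  |v_rel|² = 89;  v_rel·d = (-5)·(-2) + (8)·(-18) = -134
89·t² + 268·t + 264 = 0  ⇒  m = (-134)² − 89·264 = -5540
m = -5540 < 0,  v_rel·d = -134 < 0  ⇒  outside

inside=no margin=-5540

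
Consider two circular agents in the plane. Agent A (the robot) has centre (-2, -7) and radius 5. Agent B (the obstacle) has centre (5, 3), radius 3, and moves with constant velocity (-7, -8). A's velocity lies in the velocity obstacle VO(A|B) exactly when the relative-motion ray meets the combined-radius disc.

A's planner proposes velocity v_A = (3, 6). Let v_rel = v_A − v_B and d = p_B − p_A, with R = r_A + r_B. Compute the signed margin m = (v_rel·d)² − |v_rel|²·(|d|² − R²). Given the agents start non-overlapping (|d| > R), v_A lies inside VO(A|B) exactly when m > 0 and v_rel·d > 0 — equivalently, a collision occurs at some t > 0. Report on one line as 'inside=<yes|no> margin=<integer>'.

d = (7, 10),  |d|² = 149;  R = 5+3 = 8,  c = 149−8² = 85
v_rel = (10, 14),  |v_rel|² = 296;  v_rel·d = (10)·(7) + (14)·(10) = 210
296·t² − 420·t + 85 = 0  ⇒  m = 210² − 296·85 = 18940
m = 18940 > 0,  v_rel·d = 210 > 0  ⇒  inside

inside=yes margin=18940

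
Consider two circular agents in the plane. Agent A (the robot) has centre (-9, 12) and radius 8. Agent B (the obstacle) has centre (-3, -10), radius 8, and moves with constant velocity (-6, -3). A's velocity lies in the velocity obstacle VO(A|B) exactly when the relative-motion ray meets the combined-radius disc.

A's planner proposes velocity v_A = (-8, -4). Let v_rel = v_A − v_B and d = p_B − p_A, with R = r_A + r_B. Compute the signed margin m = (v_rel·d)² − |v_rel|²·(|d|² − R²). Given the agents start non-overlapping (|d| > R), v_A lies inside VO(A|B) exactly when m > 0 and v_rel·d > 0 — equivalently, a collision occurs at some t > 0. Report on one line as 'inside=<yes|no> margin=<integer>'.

d = (6, -22),  |d|² = 520;  R = 8+8 = 16,  c = 520−16² = 264
v_rel = (-2, -1),  |v_rel|² = 5;  v_rel·d = (-2)·(6) + (-1)·(-22) = 10
5·t² − 20·t + 264 = 0  ⇒  m = 10² − 5·264 = -1220
m = -1220 < 0,  v_rel·d = 10 > 0  ⇒  outside

inside=no margin=-1220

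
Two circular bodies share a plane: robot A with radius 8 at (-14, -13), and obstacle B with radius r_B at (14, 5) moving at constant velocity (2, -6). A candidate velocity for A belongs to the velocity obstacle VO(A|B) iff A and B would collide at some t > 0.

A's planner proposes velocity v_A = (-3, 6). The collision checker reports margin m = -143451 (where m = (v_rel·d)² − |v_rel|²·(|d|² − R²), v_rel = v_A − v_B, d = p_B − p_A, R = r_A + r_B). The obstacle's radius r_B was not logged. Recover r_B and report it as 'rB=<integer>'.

m = -143451
d = (28, 18);  v_rel = (-5, 12),  |v_rel|² = 169
v_rel×d = (-5)·(18) − (12)·(28) = -426
since m = R²·169 − (-426)²:  R² = (181476 + -143451) / 169 = 225
R = √225 = 15  ⇒  r_B = 15 − 8 = 7

rB=7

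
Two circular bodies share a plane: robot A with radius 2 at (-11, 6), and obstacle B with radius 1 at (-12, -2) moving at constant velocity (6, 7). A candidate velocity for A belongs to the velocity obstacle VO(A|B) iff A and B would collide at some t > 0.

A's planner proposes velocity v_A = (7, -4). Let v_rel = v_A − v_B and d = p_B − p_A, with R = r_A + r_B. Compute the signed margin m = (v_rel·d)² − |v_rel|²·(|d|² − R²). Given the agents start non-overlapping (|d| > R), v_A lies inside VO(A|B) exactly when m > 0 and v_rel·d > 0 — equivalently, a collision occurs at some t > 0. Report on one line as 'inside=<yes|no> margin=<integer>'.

d = (-1, -8),  |d|² = 65;  R = 2+1 = 3,  c = 65−3² = 56
v_rel = (1, -11),  |v_rel|² = 122;  v_rel·d = (1)·(-1) + (-11)·(-8) = 87
122·t² − 174·t + 56 = 0  ⇒  m = 87² − 122·56 = 737
m = 737 > 0,  v_rel·d = 87 > 0  ⇒  inside

inside=yes margin=737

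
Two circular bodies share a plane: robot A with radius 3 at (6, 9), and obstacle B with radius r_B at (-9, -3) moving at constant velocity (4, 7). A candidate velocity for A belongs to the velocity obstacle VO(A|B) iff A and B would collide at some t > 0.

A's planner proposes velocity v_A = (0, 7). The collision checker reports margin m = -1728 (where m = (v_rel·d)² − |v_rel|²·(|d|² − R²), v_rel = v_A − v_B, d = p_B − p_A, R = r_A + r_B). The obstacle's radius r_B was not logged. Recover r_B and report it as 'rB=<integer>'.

m = -1728
d = (-15, -12);  v_rel = (-4, 0),  |v_rel|² = 16
v_rel×d = (-4)·(-12) − (0)·(-15) = 48
since m = R²·16 − 48²:  R² = (2304 + -1728) / 16 = 36
R = √36 = 6  ⇒  r_B = 6 − 3 = 3

rB=3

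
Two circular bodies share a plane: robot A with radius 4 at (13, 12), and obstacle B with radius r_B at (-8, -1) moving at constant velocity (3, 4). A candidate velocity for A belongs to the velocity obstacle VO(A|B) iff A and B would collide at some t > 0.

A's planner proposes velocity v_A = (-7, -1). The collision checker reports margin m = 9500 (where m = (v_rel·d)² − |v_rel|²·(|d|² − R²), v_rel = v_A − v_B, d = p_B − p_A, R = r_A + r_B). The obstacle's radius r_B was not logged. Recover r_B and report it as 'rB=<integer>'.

m = 9500
d = (-21, -13);  v_rel = (-10, -5),  |v_rel|² = 125
v_rel×d = (-10)·(-13) − (-5)·(-21) = 25
since m = R²·125 − 25²:  R² = (625 + 9500) / 125 = 81
R = √81 = 9  ⇒  r_B = 9 − 4 = 5

rB=5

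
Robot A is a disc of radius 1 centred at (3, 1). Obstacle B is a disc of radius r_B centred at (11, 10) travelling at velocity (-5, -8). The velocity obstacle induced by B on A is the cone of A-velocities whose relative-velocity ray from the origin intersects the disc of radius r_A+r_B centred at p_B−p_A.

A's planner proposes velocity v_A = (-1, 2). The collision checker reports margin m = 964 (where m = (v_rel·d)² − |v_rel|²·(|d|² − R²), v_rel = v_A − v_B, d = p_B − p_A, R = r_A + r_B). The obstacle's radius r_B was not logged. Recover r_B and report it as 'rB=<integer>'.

m = 964
d = (8, 9);  v_rel = (4, 10),  |v_rel|² = 116
v_rel×d = (4)·(9) − (10)·(8) = -44
since m = R²·116 − (-44)²:  R² = (1936 + 964) / 116 = 25
R = √25 = 5  ⇒  r_B = 5 − 1 = 4

rB=4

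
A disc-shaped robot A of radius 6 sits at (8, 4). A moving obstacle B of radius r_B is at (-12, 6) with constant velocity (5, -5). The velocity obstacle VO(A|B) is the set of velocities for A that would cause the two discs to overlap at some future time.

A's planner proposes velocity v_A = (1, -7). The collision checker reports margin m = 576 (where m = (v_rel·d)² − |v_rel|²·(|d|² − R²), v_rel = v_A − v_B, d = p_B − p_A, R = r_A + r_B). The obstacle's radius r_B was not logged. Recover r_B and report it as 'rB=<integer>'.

m = 576
d = (-20, 2);  v_rel = (-4, -2),  |v_rel|² = 20
v_rel×d = (-4)·(2) − (-2)·(-20) = -48
since m = R²·20 − (-48)²:  R² = (2304 + 576) / 20 = 144
R = √144 = 12  ⇒  r_B = 12 − 6 = 6

rB=6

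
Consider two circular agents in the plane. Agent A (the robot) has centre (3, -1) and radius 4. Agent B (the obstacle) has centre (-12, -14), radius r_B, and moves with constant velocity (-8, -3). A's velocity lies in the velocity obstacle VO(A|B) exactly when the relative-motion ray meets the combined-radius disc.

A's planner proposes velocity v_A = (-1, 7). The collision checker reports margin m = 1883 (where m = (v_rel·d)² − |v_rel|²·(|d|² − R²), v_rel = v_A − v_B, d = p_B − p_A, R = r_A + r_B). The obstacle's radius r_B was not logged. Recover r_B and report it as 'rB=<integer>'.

m = 1883
d = (-15, -13);  v_rel = (7, 10),  |v_rel|² = 149
v_rel×d = (7)·(-13) − (10)·(-15) = 59
since m = R²·149 − 59²:  R² = (3481 + 1883) / 149 = 36
R = √36 = 6  ⇒  r_B = 6 − 4 = 2

rB=2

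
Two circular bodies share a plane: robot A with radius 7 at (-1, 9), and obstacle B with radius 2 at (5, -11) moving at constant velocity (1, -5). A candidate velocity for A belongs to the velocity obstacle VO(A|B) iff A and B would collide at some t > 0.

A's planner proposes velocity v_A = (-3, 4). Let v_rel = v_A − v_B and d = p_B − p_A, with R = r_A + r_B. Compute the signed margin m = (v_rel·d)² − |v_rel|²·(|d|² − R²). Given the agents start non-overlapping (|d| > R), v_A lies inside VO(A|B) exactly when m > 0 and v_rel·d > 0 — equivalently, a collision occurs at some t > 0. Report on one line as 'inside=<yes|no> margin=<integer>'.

d = (6, -20),  |d|² = 436;  R = 7+2 = 9,  c = 436−9² = 355
v_rel = (-4, 9),  |v_rel|² = 97;  v_rel·d = (-4)·(6) + (9)·(-20) = -204
97·t² + 408·t + 355 = 0  ⇒  m = (-204)² − 97·355 = 7181
m = 7181 > 0,  v_rel·d = -204 < 0  ⇒  outside

inside=no margin=7181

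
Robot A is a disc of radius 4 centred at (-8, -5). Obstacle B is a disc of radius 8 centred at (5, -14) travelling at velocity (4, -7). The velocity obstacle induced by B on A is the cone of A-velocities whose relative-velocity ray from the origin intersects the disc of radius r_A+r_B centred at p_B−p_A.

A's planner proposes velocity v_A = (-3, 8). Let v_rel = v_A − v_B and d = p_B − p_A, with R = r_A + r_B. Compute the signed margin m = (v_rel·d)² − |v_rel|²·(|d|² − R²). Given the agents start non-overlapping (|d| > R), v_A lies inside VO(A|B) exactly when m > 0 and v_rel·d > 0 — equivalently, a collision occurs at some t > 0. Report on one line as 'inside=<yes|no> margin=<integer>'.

d = (13, -9),  |d|² = 250;  R = 4+8 = 12,  c = 250−12² = 106
v_rel = (-7, 15),  |v_rel|² = 274;  v_rel·d = (-7)·(13) + (15)·(-9) = -226
274·t² + 452·t + 106 = 0  ⇒  m = (-226)² − 274·106 = 22032
m = 22032 > 0,  v_rel·d = -226 < 0  ⇒  outside

inside=no margin=22032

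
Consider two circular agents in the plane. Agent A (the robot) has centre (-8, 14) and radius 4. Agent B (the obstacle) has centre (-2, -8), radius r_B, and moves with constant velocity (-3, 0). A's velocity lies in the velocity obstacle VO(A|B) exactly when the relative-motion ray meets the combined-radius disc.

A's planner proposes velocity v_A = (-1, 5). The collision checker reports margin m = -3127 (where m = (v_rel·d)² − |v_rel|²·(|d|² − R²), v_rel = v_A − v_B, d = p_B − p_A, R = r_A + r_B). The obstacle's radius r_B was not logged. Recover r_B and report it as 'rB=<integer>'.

m = -3127
d = (6, -22);  v_rel = (2, 5),  |v_rel|² = 29
v_rel×d = (2)·(-22) − (5)·(6) = -74
since m = R²·29 − (-74)²:  R² = (5476 + -3127) / 29 = 81
R = √81 = 9  ⇒  r_B = 9 − 4 = 5

rB=5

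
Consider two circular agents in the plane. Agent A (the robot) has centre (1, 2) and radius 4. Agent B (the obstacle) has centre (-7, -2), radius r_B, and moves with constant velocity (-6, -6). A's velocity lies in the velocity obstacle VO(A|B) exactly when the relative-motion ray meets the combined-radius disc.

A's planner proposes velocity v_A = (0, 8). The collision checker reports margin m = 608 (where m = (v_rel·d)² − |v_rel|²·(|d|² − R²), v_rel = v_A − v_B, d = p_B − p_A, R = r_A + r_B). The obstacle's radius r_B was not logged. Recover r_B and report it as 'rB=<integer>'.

m = 608
d = (-8, -4);  v_rel = (6, 14),  |v_rel|² = 232
v_rel×d = (6)·(-4) − (14)·(-8) = 88
since m = R²·232 − 88²:  R² = (7744 + 608) / 232 = 36
R = √36 = 6  ⇒  r_B = 6 − 4 = 2

rB=2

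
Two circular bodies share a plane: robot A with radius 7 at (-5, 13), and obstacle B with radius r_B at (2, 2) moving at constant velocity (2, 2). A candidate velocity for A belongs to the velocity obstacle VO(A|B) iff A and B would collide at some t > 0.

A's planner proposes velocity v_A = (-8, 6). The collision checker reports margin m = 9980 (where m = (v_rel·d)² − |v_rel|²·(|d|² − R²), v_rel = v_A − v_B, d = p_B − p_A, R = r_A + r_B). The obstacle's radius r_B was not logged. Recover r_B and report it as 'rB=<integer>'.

m = 9980
d = (7, -11);  v_rel = (-10, 4),  |v_rel|² = 116
v_rel×d = (-10)·(-11) − (4)·(7) = 82
since m = R²·116 − 82²:  R² = (6724 + 9980) / 116 = 144
R = √144 = 12  ⇒  r_B = 12 − 7 = 5

rB=5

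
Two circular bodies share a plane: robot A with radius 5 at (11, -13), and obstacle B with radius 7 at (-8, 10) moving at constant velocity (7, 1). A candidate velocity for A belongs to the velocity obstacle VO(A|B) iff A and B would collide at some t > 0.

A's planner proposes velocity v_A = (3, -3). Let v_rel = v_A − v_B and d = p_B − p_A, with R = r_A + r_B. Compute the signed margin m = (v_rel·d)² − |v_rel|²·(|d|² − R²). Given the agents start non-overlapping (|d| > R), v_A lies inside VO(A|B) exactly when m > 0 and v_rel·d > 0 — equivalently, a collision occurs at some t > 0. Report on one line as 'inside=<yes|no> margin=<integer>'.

d = (-19, 23),  |d|² = 890;  R = 5+7 = 12,  c = 890−12² = 746
v_rel = (-4, -4),  |v_rel|² = 32;  v_rel·d = (-4)·(-19) + (-4)·(23) = -16
32·t² + 32·t + 746 = 0  ⇒  m = (-16)² − 32·746 = -23616
m = -23616 < 0,  v_rel·d = -16 < 0  ⇒  outside

inside=no margin=-23616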